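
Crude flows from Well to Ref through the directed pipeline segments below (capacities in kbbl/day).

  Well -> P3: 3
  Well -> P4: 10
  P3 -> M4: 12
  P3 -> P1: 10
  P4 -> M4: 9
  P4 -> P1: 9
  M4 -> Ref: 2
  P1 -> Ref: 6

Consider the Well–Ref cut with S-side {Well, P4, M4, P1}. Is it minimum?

Given cut capacity: 3 + 2 + 6 = 11.
Augment Well→P3→M4→Ref: bottleneck 2, flow now 2.
Augment Well→P3→P1→Ref: bottleneck 1, flow now 3.
Augment Well→P4→P1→Ref: bottleneck 5, flow now 8.
No augmenting path remains; maximum flow = 8.
In the residual graph, reachable from Well: {Well, P3, P4, M4, P1}.
Min-cut edges: M4→Ref (2), P1→Ref (6); capacity 2 + 6 = 8.
Cut capacity 11 exceeds the max flow 8, so it is not minimum.

No — its capacity is 11, but the minimum cut has capacity 8.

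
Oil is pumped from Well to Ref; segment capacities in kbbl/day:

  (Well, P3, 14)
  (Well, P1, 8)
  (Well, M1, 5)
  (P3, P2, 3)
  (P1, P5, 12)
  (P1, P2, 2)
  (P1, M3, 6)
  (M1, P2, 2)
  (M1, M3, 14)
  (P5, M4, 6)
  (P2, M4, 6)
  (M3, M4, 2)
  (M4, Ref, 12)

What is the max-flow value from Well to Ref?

12

Augment Well→P3→P2→M4→Ref: bottleneck 3, flow now 3.
Augment Well→P1→P5→M4→Ref: bottleneck 6, flow now 9.
Augment Well→P1→P2→M4→Ref: bottleneck 2, flow now 11.
Augment Well→M1→P2→M4→Ref: bottleneck 1, flow now 12.
No augmenting path remains; maximum flow = 12.
In the residual graph, reachable from Well: {Well, P3, P1, M1, P5, P2, M3, M4}.
Min-cut edges: M4→Ref (12); capacity 12 = 12.
This cut is saturated, so no flow can exceed 12.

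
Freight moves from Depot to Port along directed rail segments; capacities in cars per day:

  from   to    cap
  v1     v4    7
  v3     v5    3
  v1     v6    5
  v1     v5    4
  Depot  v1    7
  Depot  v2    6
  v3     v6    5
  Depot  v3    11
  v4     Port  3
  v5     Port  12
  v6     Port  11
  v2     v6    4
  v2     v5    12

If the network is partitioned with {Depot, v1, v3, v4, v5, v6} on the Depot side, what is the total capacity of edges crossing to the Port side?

Edges leaving {Depot, v1, v3, v4, v5, v6}: Depot→v2 (6), v4→Port (3), v5→Port (12), v6→Port (11).
Cut capacity = 6 + 3 + 12 + 11 = 32.

32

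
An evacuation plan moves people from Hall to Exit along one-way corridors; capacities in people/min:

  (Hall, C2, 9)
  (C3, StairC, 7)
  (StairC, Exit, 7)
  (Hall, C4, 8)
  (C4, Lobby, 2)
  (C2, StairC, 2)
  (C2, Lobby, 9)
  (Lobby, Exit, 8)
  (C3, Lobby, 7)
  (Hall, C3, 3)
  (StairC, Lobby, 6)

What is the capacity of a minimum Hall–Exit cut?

Augment Hall→C3→StairC→Exit: bottleneck 3, flow now 3.
Augment Hall→C2→StairC→Exit: bottleneck 2, flow now 5.
Augment Hall→C2→Lobby→Exit: bottleneck 7, flow now 12.
Augment Hall→C4→Lobby→Exit: bottleneck 1, flow now 13.
No augmenting path remains; maximum flow = 13.
By max-flow min-cut, the minimum cut capacity equals the max flow.
In the residual graph, reachable from Hall: {Hall, C2, C4, Lobby}.
Min-cut edges: Hall→C3 (3), C2→StairC (2), Lobby→Exit (8); capacity 3 + 2 + 8 = 13.

13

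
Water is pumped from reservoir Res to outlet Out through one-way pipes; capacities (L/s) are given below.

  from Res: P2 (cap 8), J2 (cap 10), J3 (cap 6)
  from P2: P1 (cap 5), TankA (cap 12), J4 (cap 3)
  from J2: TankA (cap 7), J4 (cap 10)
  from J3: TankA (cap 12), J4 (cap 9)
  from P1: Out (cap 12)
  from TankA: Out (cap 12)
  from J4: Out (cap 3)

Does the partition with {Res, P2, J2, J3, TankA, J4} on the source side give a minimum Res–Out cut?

Yes — it is a minimum cut (capacity 20).

Given cut capacity: 5 + 12 + 3 = 20.
Augment Res→P2→P1→Out: bottleneck 5, flow now 5.
Augment Res→P2→TankA→Out: bottleneck 3, flow now 8.
Augment Res→J2→TankA→Out: bottleneck 7, flow now 15.
Augment Res→J2→J4→Out: bottleneck 3, flow now 18.
Augment Res→J3→TankA→Out: bottleneck 2, flow now 20.
No augmenting path remains; maximum flow = 20.
Cut capacity 20 equals the max flow, so it is a minimum cut.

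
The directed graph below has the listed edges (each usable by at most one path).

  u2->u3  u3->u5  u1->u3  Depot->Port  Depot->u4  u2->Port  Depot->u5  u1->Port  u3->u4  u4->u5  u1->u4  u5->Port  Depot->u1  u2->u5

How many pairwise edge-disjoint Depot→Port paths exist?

Assign every edge capacity 1; by Menger, the answer equals the max flow.
Path Depot→Port (+1); total 1.
Path Depot→u1→Port (+1); total 2.
Path Depot→u5→Port (+1); total 3.
No residual Depot→Port path; max flow = 3.
Certifying cut of size 3: {Depot→Port, Depot→u1, u5→Port}.

3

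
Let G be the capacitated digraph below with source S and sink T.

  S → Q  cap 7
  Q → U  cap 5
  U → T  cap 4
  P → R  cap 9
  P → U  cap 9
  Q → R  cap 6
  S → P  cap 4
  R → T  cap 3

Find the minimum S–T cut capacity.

Augment S→P→R→T: bottleneck 3, flow now 3.
Augment S→P→U→T: bottleneck 1, flow now 4.
Augment S→Q→U→T: bottleneck 3, flow now 7.
No augmenting path remains; maximum flow = 7.
By max-flow min-cut, the minimum cut capacity equals the max flow.
In the residual graph, reachable from S: {S, P, Q, R, U}.
Min-cut edges: R→T (3), U→T (4); capacity 3 + 4 = 7.

7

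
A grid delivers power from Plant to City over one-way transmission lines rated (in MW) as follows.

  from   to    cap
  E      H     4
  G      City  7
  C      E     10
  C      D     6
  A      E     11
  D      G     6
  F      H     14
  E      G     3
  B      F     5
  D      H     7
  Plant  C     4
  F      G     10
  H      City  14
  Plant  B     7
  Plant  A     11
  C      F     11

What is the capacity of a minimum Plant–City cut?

Augment Plant→A→E→G→City: bottleneck 3, flow now 3.
Augment Plant→A→E→H→City: bottleneck 4, flow now 7.
Augment Plant→B→F→G→City: bottleneck 4, flow now 11.
Augment Plant→B→F→H→City: bottleneck 1, flow now 12.
Augment Plant→C→D→H→City: bottleneck 4, flow now 16.
No augmenting path remains; maximum flow = 16.
By max-flow min-cut, the minimum cut capacity equals the max flow.
In the residual graph, reachable from Plant: {Plant, A, B, E}.
Min-cut edges: Plant→C (4), B→F (5), E→G (3), E→H (4); capacity 4 + 5 + 3 + 4 = 16.

16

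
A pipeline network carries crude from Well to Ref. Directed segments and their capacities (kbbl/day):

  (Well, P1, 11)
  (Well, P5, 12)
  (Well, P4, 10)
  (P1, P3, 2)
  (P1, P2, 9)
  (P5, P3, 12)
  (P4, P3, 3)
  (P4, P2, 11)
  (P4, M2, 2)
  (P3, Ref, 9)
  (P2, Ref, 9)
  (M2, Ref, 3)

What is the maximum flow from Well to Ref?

Augment Well→P1→P3→Ref: bottleneck 2, flow now 2.
Augment Well→P1→P2→Ref: bottleneck 9, flow now 11.
Augment Well→P5→P3→Ref: bottleneck 7, flow now 18.
Augment Well→P4→M2→Ref: bottleneck 2, flow now 20.
No augmenting path remains; maximum flow = 20.
In the residual graph, reachable from Well: {Well, P1, P5, P4, P3, P2}.
Min-cut edges: P4→M2 (2), P3→Ref (9), P2→Ref (9); capacity 2 + 9 + 9 = 20.
This cut is saturated, so no flow can exceed 20.

20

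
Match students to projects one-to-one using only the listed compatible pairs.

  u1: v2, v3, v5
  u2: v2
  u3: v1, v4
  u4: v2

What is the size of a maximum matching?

Unit-capacity flow: source→left, listed edges, right→sink; max matching = max flow.
Augmenting path u1→v2 (+1); matched 1.
Augmenting path u3→v1 (+1); matched 2.
Augmenting path u2→v2→u1→v3 (+1); matched 3.
No augmenting path remains; maximum matching = 3.
König certificate: {u1, u3, v2} is a vertex cover of size 3 (every listed pair touches it), so no matching can be larger.

3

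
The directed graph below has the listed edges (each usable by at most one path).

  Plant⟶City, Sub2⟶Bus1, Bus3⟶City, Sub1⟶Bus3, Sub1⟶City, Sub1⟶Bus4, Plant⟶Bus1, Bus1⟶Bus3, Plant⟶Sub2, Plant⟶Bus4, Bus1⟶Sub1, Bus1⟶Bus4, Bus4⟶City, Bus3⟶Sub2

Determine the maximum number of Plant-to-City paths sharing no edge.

4

Assign every edge capacity 1; by Menger, the answer equals the max flow.
Path Plant→City (+1); total 1.
Path Plant→Bus4→City (+1); total 2.
Path Plant→Bus1→Sub1→City (+1); total 3.
Path Plant→Sub2→Bus1→Bus3→City (+1); total 4.
No residual Plant→City path; max flow = 4.
Certifying cut of size 4: {Plant→Bus1, Plant→Bus4, Plant→City, Plant→Sub2}.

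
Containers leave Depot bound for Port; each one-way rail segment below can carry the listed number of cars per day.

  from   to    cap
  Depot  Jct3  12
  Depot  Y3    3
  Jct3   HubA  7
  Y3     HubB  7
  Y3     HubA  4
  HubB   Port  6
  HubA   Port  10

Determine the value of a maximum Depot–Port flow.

10

Augment Depot→Jct3→HubA→Port: bottleneck 7, flow now 7.
Augment Depot→Y3→HubB→Port: bottleneck 3, flow now 10.
No augmenting path remains; maximum flow = 10.
In the residual graph, reachable from Depot: {Depot, Jct3}.
Min-cut edges: Depot→Y3 (3), Jct3→HubA (7); capacity 3 + 7 = 10.
This cut is saturated, so no flow can exceed 10.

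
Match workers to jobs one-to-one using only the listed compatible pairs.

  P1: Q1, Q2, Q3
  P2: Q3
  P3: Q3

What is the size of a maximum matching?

Unit-capacity flow: source→left, listed edges, right→sink; max matching = max flow.
Augmenting path P1→Q1 (+1); matched 1.
Augmenting path P2→Q3 (+1); matched 2.
No augmenting path remains; maximum matching = 2.
König certificate: {P1, Q3} is a vertex cover of size 2 (every listed pair touches it), so no matching can be larger.

2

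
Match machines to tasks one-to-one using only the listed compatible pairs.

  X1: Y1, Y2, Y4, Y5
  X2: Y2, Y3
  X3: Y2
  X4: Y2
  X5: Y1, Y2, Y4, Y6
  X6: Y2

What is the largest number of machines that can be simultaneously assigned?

Unit-capacity flow: source→left, listed edges, right→sink; max matching = max flow.
Augmenting path X1→Y1 (+1); matched 1.
Augmenting path X2→Y2 (+1); matched 2.
Augmenting path X5→Y4 (+1); matched 3.
Augmenting path X3→Y2→X2→Y3 (+1); matched 4.
No augmenting path remains; maximum matching = 4.
König certificate: {X1, X2, X5, Y2} is a vertex cover of size 4 (every listed pair touches it), so no matching can be larger.

4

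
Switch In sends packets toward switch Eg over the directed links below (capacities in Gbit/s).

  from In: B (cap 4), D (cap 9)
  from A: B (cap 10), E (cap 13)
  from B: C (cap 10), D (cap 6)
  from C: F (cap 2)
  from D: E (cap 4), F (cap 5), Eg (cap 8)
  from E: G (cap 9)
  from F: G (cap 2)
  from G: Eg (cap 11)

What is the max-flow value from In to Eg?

13

Augment In→D→Eg: bottleneck 8, flow now 8.
Augment In→D→E→G→Eg: bottleneck 1, flow now 9.
Augment In→B→C→F→G→Eg: bottleneck 2, flow now 11.
Augment In→B→D→E→G→Eg: bottleneck 2, flow now 13.
No augmenting path remains; maximum flow = 13.
In the residual graph, reachable from In: {In}.
Min-cut edges: In→B (4), In→D (9); capacity 4 + 9 = 13.
This cut is saturated, so no flow can exceed 13.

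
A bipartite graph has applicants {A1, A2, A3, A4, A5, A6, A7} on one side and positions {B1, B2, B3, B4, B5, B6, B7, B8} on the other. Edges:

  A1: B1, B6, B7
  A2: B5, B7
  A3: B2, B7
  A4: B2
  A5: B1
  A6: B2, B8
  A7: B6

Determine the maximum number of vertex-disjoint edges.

6

Unit-capacity flow: source→left, listed edges, right→sink; max matching = max flow.
Augmenting path A1→B1 (+1); matched 1.
Augmenting path A2→B5 (+1); matched 2.
Augmenting path A3→B2 (+1); matched 3.
Augmenting path A6→B8 (+1); matched 4.
Augmenting path A7→B6 (+1); matched 5.
Augmenting path A4→B2→A3→B7 (+1); matched 6.
No augmenting path remains; maximum matching = 6.
König certificate: {A2, A6, B1, B2, B6, B7} is a vertex cover of size 6 (every listed pair touches it), so no matching can be larger.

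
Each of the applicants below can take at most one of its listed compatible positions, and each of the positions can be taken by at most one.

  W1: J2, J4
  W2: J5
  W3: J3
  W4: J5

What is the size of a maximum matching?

Unit-capacity flow: source→left, listed edges, right→sink; max matching = max flow.
Augmenting path W1→J2 (+1); matched 1.
Augmenting path W2→J5 (+1); matched 2.
Augmenting path W3→J3 (+1); matched 3.
No augmenting path remains; maximum matching = 3.
König certificate: {W1, W3, J5} is a vertex cover of size 3 (every listed pair touches it), so no matching can be larger.

3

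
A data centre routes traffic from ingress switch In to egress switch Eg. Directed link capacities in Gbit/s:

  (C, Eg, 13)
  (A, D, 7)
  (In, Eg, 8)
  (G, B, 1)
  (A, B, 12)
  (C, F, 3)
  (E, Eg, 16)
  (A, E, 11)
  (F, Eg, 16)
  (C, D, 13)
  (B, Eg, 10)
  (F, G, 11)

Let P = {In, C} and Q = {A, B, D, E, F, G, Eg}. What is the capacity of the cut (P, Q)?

37

Edges leaving {In, C}: In→Eg (8), C→D (13), C→F (3), C→Eg (13).
Cut capacity = 8 + 13 + 3 + 13 = 37.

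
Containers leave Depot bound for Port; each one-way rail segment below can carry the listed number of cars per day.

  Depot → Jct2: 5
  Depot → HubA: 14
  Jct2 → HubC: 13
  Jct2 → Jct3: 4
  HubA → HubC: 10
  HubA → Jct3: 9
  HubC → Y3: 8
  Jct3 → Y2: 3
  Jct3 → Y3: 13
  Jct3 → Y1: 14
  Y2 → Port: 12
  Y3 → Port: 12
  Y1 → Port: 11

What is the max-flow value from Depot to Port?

19

Augment Depot→Jct2→HubC→Y3→Port: bottleneck 5, flow now 5.
Augment Depot→HubA→HubC→Y3→Port: bottleneck 3, flow now 8.
Augment Depot→HubA→Jct3→Y2→Port: bottleneck 3, flow now 11.
Augment Depot→HubA→Jct3→Y3→Port: bottleneck 4, flow now 15.
Augment Depot→HubA→Jct3→Y1→Port: bottleneck 2, flow now 17.
Augment Depot→HubA→HubC→Jct2→Jct3→Y1→Port: bottleneck 2, flow now 19. (uses reverse residual edge)
No augmenting path remains; maximum flow = 19.
In the residual graph, reachable from Depot: {Depot}.
Min-cut edges: Depot→Jct2 (5), Depot→HubA (14); capacity 5 + 14 = 19.
This cut is saturated, so no flow can exceed 19.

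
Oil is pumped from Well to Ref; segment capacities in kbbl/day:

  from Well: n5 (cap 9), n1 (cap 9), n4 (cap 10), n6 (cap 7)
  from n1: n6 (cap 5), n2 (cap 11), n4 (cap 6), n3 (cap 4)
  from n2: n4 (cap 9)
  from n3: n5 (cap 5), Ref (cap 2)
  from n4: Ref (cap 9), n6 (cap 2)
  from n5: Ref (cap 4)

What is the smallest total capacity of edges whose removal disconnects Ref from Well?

15

Augment Well→n4→Ref: bottleneck 9, flow now 9.
Augment Well→n5→Ref: bottleneck 4, flow now 13.
Augment Well→n1→n3→Ref: bottleneck 2, flow now 15.
No augmenting path remains; maximum flow = 15.
By max-flow min-cut, the minimum cut capacity equals the max flow.
In the residual graph, reachable from Well: {Well, n1, n2, n3, n4, n5, n6}.
Min-cut edges: n3→Ref (2), n4→Ref (9), n5→Ref (4); capacity 2 + 9 + 4 = 15.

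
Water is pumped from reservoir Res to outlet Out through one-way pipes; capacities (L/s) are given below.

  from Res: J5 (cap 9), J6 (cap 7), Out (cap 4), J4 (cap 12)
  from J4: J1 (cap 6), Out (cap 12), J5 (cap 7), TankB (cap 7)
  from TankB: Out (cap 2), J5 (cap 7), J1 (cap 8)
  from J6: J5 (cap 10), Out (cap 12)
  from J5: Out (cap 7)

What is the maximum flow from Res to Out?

Augment Res→Out: bottleneck 4, flow now 4.
Augment Res→J4→Out: bottleneck 12, flow now 16.
Augment Res→J6→Out: bottleneck 7, flow now 23.
Augment Res→J5→Out: bottleneck 7, flow now 30.
No augmenting path remains; maximum flow = 30.
In the residual graph, reachable from Res: {Res, J5}.
Min-cut edges: Res→J4 (12), Res→J6 (7), Res→Out (4), J5→Out (7); capacity 12 + 7 + 4 + 7 = 30.
This cut is saturated, so no flow can exceed 30.

30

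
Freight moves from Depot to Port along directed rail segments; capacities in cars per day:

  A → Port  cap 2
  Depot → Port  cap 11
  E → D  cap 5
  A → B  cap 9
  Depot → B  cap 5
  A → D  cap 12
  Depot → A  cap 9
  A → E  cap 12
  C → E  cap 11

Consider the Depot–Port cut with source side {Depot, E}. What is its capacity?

30

Edges leaving {Depot, E}: Depot→A (9), Depot→B (5), Depot→Port (11), E→D (5).
Cut capacity = 9 + 5 + 11 + 5 = 30.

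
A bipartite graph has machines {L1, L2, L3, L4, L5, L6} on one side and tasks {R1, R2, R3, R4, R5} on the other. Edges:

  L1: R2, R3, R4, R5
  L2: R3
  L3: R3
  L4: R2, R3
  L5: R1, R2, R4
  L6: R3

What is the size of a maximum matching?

Unit-capacity flow: source→left, listed edges, right→sink; max matching = max flow.
Augmenting path L1→R2 (+1); matched 1.
Augmenting path L2→R3 (+1); matched 2.
Augmenting path L5→R1 (+1); matched 3.
Augmenting path L4→R2→L1→R4 (+1); matched 4.
No augmenting path remains; maximum matching = 4.
König certificate: {L1, L4, L5, R3} is a vertex cover of size 4 (every listed pair touches it), so no matching can be larger.

4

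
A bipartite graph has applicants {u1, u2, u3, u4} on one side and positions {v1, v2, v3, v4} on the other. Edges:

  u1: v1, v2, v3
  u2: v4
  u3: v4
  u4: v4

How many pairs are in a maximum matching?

Unit-capacity flow: source→left, listed edges, right→sink; max matching = max flow.
Augmenting path u1→v1 (+1); matched 1.
Augmenting path u2→v4 (+1); matched 2.
No augmenting path remains; maximum matching = 2.
König certificate: {u1, v4} is a vertex cover of size 2 (every listed pair touches it), so no matching can be larger.

2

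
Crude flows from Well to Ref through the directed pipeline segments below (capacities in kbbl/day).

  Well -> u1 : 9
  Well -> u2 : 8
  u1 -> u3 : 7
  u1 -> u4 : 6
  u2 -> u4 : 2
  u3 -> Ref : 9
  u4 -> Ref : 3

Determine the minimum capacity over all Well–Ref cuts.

Augment Well→u1→u3→Ref: bottleneck 7, flow now 7.
Augment Well→u1→u4→Ref: bottleneck 2, flow now 9.
Augment Well→u2→u4→Ref: bottleneck 1, flow now 10.
No augmenting path remains; maximum flow = 10.
By max-flow min-cut, the minimum cut capacity equals the max flow.
In the residual graph, reachable from Well: {Well, u1, u2, u4}.
Min-cut edges: u1→u3 (7), u4→Ref (3); capacity 7 + 3 = 10.

10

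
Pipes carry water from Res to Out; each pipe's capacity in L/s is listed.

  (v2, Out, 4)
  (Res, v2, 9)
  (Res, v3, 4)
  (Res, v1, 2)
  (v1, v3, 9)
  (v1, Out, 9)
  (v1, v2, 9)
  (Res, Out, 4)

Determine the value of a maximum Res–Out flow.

Augment Res→Out: bottleneck 4, flow now 4.
Augment Res→v1→Out: bottleneck 2, flow now 6.
Augment Res→v2→Out: bottleneck 4, flow now 10.
No augmenting path remains; maximum flow = 10.
In the residual graph, reachable from Res: {Res, v2, v3}.
Min-cut edges: Res→v1 (2), Res→Out (4), v2→Out (4); capacity 2 + 4 + 4 = 10.
This cut is saturated, so no flow can exceed 10.

10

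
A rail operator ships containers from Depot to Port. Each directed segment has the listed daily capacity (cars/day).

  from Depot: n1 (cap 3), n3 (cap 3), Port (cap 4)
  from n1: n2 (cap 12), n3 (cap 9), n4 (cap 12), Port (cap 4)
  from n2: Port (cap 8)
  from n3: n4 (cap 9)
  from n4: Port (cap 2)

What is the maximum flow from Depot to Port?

9

Augment Depot→Port: bottleneck 4, flow now 4.
Augment Depot→n1→Port: bottleneck 3, flow now 7.
Augment Depot→n3→n4→Port: bottleneck 2, flow now 9.
No augmenting path remains; maximum flow = 9.
In the residual graph, reachable from Depot: {Depot, n3, n4}.
Min-cut edges: Depot→n1 (3), Depot→Port (4), n4→Port (2); capacity 3 + 4 + 2 = 9.
This cut is saturated, so no flow can exceed 9.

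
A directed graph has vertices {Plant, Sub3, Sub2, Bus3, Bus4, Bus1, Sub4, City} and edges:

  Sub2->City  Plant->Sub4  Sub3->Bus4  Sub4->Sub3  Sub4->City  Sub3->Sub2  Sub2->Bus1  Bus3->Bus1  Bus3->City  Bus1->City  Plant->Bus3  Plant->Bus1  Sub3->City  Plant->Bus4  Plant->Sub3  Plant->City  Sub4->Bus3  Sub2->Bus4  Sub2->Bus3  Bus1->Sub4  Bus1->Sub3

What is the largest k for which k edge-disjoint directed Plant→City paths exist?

Assign every edge capacity 1; by Menger, the answer equals the max flow.
Path Plant→City (+1); total 1.
Path Plant→Sub3→City (+1); total 2.
Path Plant→Bus3→City (+1); total 3.
Path Plant→Bus1→City (+1); total 4.
Path Plant→Sub4→City (+1); total 5.
No residual Plant→City path; max flow = 5.
Certifying cut of size 5: {Plant→Bus1, Plant→Bus3, Plant→City, Plant→Sub3, Plant→Sub4}.

5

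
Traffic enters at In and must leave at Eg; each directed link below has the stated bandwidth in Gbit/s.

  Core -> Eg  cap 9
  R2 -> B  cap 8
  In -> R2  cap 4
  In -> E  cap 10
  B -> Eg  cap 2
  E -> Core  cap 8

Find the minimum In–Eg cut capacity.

10

Augment In→R2→B→Eg: bottleneck 2, flow now 2.
Augment In→E→Core→Eg: bottleneck 8, flow now 10.
No augmenting path remains; maximum flow = 10.
By max-flow min-cut, the minimum cut capacity equals the max flow.
In the residual graph, reachable from In: {In, R2, E, B}.
Min-cut edges: E→Core (8), B→Eg (2); capacity 8 + 2 = 10.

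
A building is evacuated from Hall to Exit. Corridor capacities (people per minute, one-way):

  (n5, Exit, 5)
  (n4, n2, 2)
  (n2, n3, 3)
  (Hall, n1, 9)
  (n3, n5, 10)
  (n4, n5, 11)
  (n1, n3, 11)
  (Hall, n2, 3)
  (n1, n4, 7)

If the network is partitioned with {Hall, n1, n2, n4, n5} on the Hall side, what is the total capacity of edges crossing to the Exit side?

19

Edges leaving {Hall, n1, n2, n4, n5}: n1→n3 (11), n2→n3 (3), n5→Exit (5).
Cut capacity = 11 + 3 + 5 = 19.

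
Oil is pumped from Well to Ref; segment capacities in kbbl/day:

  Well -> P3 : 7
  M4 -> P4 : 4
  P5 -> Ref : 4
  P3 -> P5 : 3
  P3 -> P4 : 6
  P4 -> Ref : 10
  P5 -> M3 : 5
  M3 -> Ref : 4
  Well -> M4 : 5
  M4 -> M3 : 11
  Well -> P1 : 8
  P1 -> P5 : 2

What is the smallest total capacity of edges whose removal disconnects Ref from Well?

14

Augment Well→M4→P4→Ref: bottleneck 4, flow now 4.
Augment Well→M4→M3→Ref: bottleneck 1, flow now 5.
Augment Well→P1→P5→Ref: bottleneck 2, flow now 7.
Augment Well→P3→P4→Ref: bottleneck 6, flow now 13.
Augment Well→P3→P5→Ref: bottleneck 1, flow now 14.
No augmenting path remains; maximum flow = 14.
By max-flow min-cut, the minimum cut capacity equals the max flow.
In the residual graph, reachable from Well: {Well, P1}.
Min-cut edges: Well→M4 (5), Well→P3 (7), P1→P5 (2); capacity 5 + 7 + 2 = 14.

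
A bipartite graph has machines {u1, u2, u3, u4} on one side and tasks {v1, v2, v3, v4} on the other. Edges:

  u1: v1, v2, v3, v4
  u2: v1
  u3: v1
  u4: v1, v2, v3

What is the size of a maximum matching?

Unit-capacity flow: source→left, listed edges, right→sink; max matching = max flow.
Augmenting path u1→v1 (+1); matched 1.
Augmenting path u4→v2 (+1); matched 2.
Augmenting path u2→v1→u1→v3 (+1); matched 3.
No augmenting path remains; maximum matching = 3.
König certificate: {u1, u4, v1} is a vertex cover of size 3 (every listed pair touches it), so no matching can be larger.

3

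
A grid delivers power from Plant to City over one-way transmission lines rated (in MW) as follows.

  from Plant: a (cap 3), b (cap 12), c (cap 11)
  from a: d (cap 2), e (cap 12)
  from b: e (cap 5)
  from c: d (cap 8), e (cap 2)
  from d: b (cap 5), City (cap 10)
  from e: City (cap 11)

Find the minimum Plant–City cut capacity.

Augment Plant→a→d→City: bottleneck 2, flow now 2.
Augment Plant→a→e→City: bottleneck 1, flow now 3.
Augment Plant→b→e→City: bottleneck 5, flow now 8.
Augment Plant→c→d→City: bottleneck 8, flow now 16.
Augment Plant→c→e→City: bottleneck 2, flow now 18.
No augmenting path remains; maximum flow = 18.
By max-flow min-cut, the minimum cut capacity equals the max flow.
In the residual graph, reachable from Plant: {Plant, b, c}.
Min-cut edges: Plant→a (3), b→e (5), c→d (8), c→e (2); capacity 3 + 5 + 8 + 2 = 18.

18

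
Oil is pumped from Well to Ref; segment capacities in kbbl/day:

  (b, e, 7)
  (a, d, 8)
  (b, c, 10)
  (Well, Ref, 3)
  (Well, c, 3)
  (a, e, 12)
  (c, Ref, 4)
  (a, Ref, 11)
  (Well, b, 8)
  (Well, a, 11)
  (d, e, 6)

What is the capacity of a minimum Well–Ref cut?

18

Augment Well→Ref: bottleneck 3, flow now 3.
Augment Well→a→Ref: bottleneck 11, flow now 14.
Augment Well→c→Ref: bottleneck 3, flow now 17.
Augment Well→b→c→Ref: bottleneck 1, flow now 18.
No augmenting path remains; maximum flow = 18.
By max-flow min-cut, the minimum cut capacity equals the max flow.
In the residual graph, reachable from Well: {Well, b, c, e}.
Min-cut edges: Well→a (11), Well→Ref (3), c→Ref (4); capacity 11 + 3 + 4 = 18.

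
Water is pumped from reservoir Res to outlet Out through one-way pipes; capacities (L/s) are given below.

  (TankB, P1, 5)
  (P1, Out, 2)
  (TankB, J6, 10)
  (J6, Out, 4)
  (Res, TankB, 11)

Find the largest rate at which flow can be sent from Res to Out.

Augment Res→TankB→P1→Out: bottleneck 2, flow now 2.
Augment Res→TankB→J6→Out: bottleneck 4, flow now 6.
No augmenting path remains; maximum flow = 6.
In the residual graph, reachable from Res: {Res, TankB, P1, J6}.
Min-cut edges: P1→Out (2), J6→Out (4); capacity 2 + 4 = 6.
This cut is saturated, so no flow can exceed 6.

6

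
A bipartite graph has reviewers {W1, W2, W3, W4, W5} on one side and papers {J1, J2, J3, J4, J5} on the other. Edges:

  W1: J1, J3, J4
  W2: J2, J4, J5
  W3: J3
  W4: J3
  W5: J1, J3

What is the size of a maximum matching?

4

Unit-capacity flow: source→left, listed edges, right→sink; max matching = max flow.
Augmenting path W1→J1 (+1); matched 1.
Augmenting path W2→J2 (+1); matched 2.
Augmenting path W3→J3 (+1); matched 3.
Augmenting path W5→J1→W1→J4 (+1); matched 4.
No augmenting path remains; maximum matching = 4.
König certificate: {W1, W2, W5, J3} is a vertex cover of size 4 (every listed pair touches it), so no matching can be larger.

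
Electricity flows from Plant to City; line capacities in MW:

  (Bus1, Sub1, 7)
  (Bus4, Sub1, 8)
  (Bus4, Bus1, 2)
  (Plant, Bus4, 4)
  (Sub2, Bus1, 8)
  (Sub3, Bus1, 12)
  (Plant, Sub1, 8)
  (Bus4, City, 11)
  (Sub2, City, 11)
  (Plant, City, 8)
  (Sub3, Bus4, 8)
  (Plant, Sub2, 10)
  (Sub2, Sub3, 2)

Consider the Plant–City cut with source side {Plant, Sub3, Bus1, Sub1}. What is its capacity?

30

Edges leaving {Plant, Sub3, Bus1, Sub1}: Plant→Sub2 (10), Plant→Bus4 (4), Plant→City (8), Sub3→Bus4 (8).
Cut capacity = 10 + 4 + 8 + 8 = 30.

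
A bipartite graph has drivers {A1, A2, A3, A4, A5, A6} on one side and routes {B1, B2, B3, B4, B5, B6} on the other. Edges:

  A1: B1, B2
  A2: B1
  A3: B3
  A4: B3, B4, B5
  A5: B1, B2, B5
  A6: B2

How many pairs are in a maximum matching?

Unit-capacity flow: source→left, listed edges, right→sink; max matching = max flow.
Augmenting path A1→B1 (+1); matched 1.
Augmenting path A3→B3 (+1); matched 2.
Augmenting path A4→B4 (+1); matched 3.
Augmenting path A5→B2 (+1); matched 4.
Augmenting path A6→B2→A5→B5 (+1); matched 5.
No augmenting path remains; maximum matching = 5.
König certificate: {A3, A4, A5, B1, B2} is a vertex cover of size 5 (every listed pair touches it), so no matching can be larger.

5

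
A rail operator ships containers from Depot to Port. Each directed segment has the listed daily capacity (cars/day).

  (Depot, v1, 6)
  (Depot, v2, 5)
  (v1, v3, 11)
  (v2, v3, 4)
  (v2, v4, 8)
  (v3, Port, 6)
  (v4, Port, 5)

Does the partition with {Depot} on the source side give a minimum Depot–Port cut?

Given cut capacity: 6 + 5 = 11.
Augment Depot→v1→v3→Port: bottleneck 6, flow now 6.
Augment Depot→v2→v4→Port: bottleneck 5, flow now 11.
No augmenting path remains; maximum flow = 11.
Cut capacity 11 equals the max flow, so it is a minimum cut.

Yes — it is a minimum cut (capacity 11).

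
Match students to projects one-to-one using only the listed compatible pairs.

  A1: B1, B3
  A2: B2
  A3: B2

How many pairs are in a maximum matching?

Unit-capacity flow: source→left, listed edges, right→sink; max matching = max flow.
Augmenting path A1→B1 (+1); matched 1.
Augmenting path A2→B2 (+1); matched 2.
No augmenting path remains; maximum matching = 2.
König certificate: {A1, B2} is a vertex cover of size 2 (every listed pair touches it), so no matching can be larger.

2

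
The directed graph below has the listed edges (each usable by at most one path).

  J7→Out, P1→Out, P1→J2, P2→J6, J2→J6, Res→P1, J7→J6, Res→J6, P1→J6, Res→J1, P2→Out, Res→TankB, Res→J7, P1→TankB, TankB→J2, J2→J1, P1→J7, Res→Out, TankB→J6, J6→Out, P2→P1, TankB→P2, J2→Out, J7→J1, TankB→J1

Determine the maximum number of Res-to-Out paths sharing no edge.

Assign every edge capacity 1; by Menger, the answer equals the max flow.
Path Res→Out (+1); total 1.
Path Res→P1→Out (+1); total 2.
Path Res→J7→Out (+1); total 3.
Path Res→J6→Out (+1); total 4.
Path Res→TankB→P2→Out (+1); total 5.
No residual Res→Out path; max flow = 5.
Certifying cut of size 5: {Res→J6, Res→J7, Res→Out, Res→P1, Res→TankB}.

5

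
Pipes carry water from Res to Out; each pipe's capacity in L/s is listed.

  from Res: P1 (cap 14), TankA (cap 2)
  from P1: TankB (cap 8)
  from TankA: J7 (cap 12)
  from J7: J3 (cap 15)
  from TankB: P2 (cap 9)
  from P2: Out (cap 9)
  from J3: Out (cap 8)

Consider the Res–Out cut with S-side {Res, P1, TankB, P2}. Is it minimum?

No — its capacity is 11, but the minimum cut has capacity 10.

Given cut capacity: 2 + 9 = 11.
Augment Res→P1→TankB→P2→Out: bottleneck 8, flow now 8.
Augment Res→TankA→J7→J3→Out: bottleneck 2, flow now 10.
No augmenting path remains; maximum flow = 10.
In the residual graph, reachable from Res: {Res, P1}.
Min-cut edges: Res→TankA (2), P1→TankB (8); capacity 2 + 8 = 10.
Cut capacity 11 exceeds the max flow 10, so it is not minimum.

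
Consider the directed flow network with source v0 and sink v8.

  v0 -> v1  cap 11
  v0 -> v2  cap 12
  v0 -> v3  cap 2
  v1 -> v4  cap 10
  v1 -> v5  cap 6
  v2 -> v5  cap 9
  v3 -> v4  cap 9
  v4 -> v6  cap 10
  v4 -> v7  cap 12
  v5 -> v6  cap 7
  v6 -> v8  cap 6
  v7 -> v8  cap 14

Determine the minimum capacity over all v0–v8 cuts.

Augment v0→v1→v4→v6→v8: bottleneck 6, flow now 6.
Augment v0→v1→v4→v7→v8: bottleneck 4, flow now 10.
Augment v0→v3→v4→v7→v8: bottleneck 2, flow now 12.
Augment v0→v1→v5→v6→v4→v7→v8: bottleneck 1, flow now 13. (uses reverse residual edge)
Augment v0→v2→v5→v6→v4→v7→v8: bottleneck 5, flow now 18. (uses reverse residual edge)
No augmenting path remains; maximum flow = 18.
By max-flow min-cut, the minimum cut capacity equals the max flow.
In the residual graph, reachable from v0: {v0, v1, v2, v5, v6}.
Min-cut edges: v0→v3 (2), v1→v4 (10), v6→v8 (6); capacity 2 + 10 + 6 = 18.

18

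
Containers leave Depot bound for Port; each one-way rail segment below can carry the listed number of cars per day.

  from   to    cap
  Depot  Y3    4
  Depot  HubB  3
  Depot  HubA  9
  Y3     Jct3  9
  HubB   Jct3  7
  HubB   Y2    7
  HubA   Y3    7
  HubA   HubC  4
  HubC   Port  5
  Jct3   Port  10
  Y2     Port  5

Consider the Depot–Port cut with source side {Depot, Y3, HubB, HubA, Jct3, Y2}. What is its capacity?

Edges leaving {Depot, Y3, HubB, HubA, Jct3, Y2}: HubA→HubC (4), Jct3→Port (10), Y2→Port (5).
Cut capacity = 4 + 10 + 5 = 19.

19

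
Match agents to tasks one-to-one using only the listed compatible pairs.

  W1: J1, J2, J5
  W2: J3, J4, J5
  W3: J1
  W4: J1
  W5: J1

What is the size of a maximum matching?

3

Unit-capacity flow: source→left, listed edges, right→sink; max matching = max flow.
Augmenting path W1→J1 (+1); matched 1.
Augmenting path W2→J3 (+1); matched 2.
Augmenting path W3→J1→W1→J2 (+1); matched 3.
No augmenting path remains; maximum matching = 3.
König certificate: {W1, W2, J1} is a vertex cover of size 3 (every listed pair touches it), so no matching can be larger.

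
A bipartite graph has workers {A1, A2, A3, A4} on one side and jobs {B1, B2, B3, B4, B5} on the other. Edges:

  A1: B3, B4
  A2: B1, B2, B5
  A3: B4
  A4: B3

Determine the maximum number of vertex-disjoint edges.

3

Unit-capacity flow: source→left, listed edges, right→sink; max matching = max flow.
Augmenting path A1→B3 (+1); matched 1.
Augmenting path A2→B1 (+1); matched 2.
Augmenting path A3→B4 (+1); matched 3.
No augmenting path remains; maximum matching = 3.
König certificate: {A2, B3, B4} is a vertex cover of size 3 (every listed pair touches it), so no matching can be larger.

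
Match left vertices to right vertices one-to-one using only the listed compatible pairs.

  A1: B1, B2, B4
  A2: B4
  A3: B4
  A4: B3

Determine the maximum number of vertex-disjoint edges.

3

Unit-capacity flow: source→left, listed edges, right→sink; max matching = max flow.
Augmenting path A1→B1 (+1); matched 1.
Augmenting path A2→B4 (+1); matched 2.
Augmenting path A4→B3 (+1); matched 3.
No augmenting path remains; maximum matching = 3.
König certificate: {A1, A4, B4} is a vertex cover of size 3 (every listed pair touches it), so no matching can be larger.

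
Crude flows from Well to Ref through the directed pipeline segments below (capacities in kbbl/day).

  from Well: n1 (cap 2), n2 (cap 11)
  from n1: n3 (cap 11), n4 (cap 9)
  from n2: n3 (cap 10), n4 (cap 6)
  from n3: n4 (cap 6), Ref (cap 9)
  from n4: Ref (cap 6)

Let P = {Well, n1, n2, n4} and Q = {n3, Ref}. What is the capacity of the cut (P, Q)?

27

Edges leaving {Well, n1, n2, n4}: n1→n3 (11), n2→n3 (10), n4→Ref (6).
Cut capacity = 11 + 10 + 6 = 27.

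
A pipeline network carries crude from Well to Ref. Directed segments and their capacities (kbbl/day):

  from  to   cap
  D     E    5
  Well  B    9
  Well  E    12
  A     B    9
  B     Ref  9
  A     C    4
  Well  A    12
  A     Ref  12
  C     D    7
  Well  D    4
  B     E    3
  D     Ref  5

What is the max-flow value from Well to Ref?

25

Augment Well→A→Ref: bottleneck 12, flow now 12.
Augment Well→B→Ref: bottleneck 9, flow now 21.
Augment Well→D→Ref: bottleneck 4, flow now 25.
No augmenting path remains; maximum flow = 25.
In the residual graph, reachable from Well: {Well, E}.
Min-cut edges: Well→A (12), Well→B (9), Well→D (4); capacity 12 + 9 + 4 = 25.
This cut is saturated, so no flow can exceed 25.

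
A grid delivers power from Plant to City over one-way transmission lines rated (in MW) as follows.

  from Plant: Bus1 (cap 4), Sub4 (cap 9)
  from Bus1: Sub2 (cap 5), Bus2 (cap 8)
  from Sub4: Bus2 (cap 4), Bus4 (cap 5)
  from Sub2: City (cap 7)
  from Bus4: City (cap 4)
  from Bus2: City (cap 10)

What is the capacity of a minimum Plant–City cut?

12

Augment Plant→Bus1→Sub2→City: bottleneck 4, flow now 4.
Augment Plant→Sub4→Bus4→City: bottleneck 4, flow now 8.
Augment Plant→Sub4→Bus2→City: bottleneck 4, flow now 12.
No augmenting path remains; maximum flow = 12.
By max-flow min-cut, the minimum cut capacity equals the max flow.
In the residual graph, reachable from Plant: {Plant, Sub4, Bus4}.
Min-cut edges: Plant→Bus1 (4), Sub4→Bus2 (4), Bus4→City (4); capacity 4 + 4 + 4 = 12.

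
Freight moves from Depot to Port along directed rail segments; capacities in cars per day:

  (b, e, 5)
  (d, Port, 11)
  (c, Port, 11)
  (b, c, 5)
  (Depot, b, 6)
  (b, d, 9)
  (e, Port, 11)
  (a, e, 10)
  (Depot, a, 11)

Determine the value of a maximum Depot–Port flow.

16

Augment Depot→a→e→Port: bottleneck 10, flow now 10.
Augment Depot→b→c→Port: bottleneck 5, flow now 15.
Augment Depot→b→d→Port: bottleneck 1, flow now 16.
No augmenting path remains; maximum flow = 16.
In the residual graph, reachable from Depot: {Depot, a}.
Min-cut edges: Depot→b (6), a→e (10); capacity 6 + 10 = 16.
This cut is saturated, so no flow can exceed 16.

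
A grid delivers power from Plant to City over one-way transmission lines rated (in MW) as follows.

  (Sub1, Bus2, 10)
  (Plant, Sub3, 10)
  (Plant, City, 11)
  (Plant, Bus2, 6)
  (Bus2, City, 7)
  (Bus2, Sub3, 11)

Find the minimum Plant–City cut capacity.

Augment Plant→City: bottleneck 11, flow now 11.
Augment Plant→Bus2→City: bottleneck 6, flow now 17.
No augmenting path remains; maximum flow = 17.
By max-flow min-cut, the minimum cut capacity equals the max flow.
In the residual graph, reachable from Plant: {Plant, Sub3}.
Min-cut edges: Plant→Bus2 (6), Plant→City (11); capacity 6 + 11 = 17.

17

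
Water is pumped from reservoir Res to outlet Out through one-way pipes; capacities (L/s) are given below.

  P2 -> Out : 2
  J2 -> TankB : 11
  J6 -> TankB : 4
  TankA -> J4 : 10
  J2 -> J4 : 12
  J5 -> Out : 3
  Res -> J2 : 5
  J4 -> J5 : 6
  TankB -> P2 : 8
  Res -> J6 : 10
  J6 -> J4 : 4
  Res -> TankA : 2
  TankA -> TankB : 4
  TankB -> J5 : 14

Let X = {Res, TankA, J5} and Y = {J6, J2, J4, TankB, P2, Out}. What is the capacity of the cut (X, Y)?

32

Edges leaving {Res, TankA, J5}: Res→J6 (10), Res→J2 (5), TankA→J4 (10), TankA→TankB (4), J5→Out (3).
Cut capacity = 10 + 5 + 10 + 4 + 3 = 32.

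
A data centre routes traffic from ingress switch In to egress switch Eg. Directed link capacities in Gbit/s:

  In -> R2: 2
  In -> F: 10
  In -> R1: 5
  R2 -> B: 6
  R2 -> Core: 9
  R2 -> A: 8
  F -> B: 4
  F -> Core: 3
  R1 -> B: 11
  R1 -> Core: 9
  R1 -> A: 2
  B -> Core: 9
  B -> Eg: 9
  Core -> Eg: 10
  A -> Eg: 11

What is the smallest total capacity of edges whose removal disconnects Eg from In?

14

Augment In→R2→B→Eg: bottleneck 2, flow now 2.
Augment In→F→B→Eg: bottleneck 4, flow now 6.
Augment In→F→Core→Eg: bottleneck 3, flow now 9.
Augment In→R1→B→Eg: bottleneck 3, flow now 12.
Augment In→R1→Core→Eg: bottleneck 2, flow now 14.
No augmenting path remains; maximum flow = 14.
By max-flow min-cut, the minimum cut capacity equals the max flow.
In the residual graph, reachable from In: {In, F}.
Min-cut edges: In→R2 (2), In→R1 (5), F→B (4), F→Core (3); capacity 2 + 5 + 4 + 3 = 14.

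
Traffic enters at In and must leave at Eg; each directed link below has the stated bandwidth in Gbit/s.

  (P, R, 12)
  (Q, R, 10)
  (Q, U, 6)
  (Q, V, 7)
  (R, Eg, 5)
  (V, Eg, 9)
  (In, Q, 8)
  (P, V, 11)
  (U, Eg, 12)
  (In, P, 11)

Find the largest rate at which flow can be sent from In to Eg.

Augment In→P→R→Eg: bottleneck 5, flow now 5.
Augment In→P→V→Eg: bottleneck 6, flow now 11.
Augment In→Q→U→Eg: bottleneck 6, flow now 17.
Augment In→Q→V→Eg: bottleneck 2, flow now 19.
No augmenting path remains; maximum flow = 19.
In the residual graph, reachable from In: {In}.
Min-cut edges: In→P (11), In→Q (8); capacity 11 + 8 = 19.
This cut is saturated, so no flow can exceed 19.

19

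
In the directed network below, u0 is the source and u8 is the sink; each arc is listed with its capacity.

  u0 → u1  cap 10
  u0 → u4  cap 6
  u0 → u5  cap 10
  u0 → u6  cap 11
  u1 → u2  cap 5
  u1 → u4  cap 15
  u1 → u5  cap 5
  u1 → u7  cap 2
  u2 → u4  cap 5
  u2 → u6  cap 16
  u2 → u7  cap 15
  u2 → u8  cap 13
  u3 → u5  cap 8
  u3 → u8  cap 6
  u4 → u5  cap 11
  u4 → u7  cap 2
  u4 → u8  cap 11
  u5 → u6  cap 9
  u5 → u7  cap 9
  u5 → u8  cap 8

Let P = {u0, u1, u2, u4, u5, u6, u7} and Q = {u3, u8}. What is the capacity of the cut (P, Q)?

32

Edges leaving {u0, u1, u2, u4, u5, u6, u7}: u2→u8 (13), u4→u8 (11), u5→u8 (8).
Cut capacity = 13 + 11 + 8 = 32.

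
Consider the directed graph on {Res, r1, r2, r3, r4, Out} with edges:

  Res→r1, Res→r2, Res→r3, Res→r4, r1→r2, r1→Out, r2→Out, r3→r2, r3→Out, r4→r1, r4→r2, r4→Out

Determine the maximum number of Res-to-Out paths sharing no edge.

4

Assign every edge capacity 1; by Menger, the answer equals the max flow.
Path Res→r1→Out (+1); total 1.
Path Res→r2→Out (+1); total 2.
Path Res→r3→Out (+1); total 3.
Path Res→r4→Out (+1); total 4.
No residual Res→Out path; max flow = 4.
Certifying cut of size 4: {Res→r1, Res→r2, Res→r3, Res→r4}.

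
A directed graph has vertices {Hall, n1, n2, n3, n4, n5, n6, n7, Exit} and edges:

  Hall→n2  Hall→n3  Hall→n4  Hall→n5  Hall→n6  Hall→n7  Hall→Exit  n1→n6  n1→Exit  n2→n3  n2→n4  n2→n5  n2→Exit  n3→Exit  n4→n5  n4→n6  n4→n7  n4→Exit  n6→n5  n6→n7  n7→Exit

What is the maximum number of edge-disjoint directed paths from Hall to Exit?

Assign every edge capacity 1; by Menger, the answer equals the max flow.
Path Hall→Exit (+1); total 1.
Path Hall→n2→Exit (+1); total 2.
Path Hall→n3→Exit (+1); total 3.
Path Hall→n4→Exit (+1); total 4.
Path Hall→n7→Exit (+1); total 5.
No residual Hall→Exit path; max flow = 5.
Certifying cut of size 5: {Hall→Exit, Hall→n2, Hall→n3, Hall→n4, n7→Exit}.

5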